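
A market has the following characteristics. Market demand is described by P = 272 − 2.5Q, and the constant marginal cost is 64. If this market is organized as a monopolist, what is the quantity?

Monopoly sets MR = MC: 272 − 5Q = 64 ⇒ Q = 41.6, P = 272 − 2.5·41.6 = 168.

Q = 41.6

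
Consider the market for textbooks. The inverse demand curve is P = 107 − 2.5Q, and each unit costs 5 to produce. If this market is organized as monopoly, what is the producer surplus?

The monopolist equates marginal revenue to marginal cost: 107 − 5Q = 5, so Q = 20.4. From demand, P = 56.
PS = (56 − 5)·20.4 = 1040.4.

PS = 1040.4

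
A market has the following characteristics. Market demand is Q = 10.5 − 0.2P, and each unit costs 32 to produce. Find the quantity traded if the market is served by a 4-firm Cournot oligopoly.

Q = 3.28

Inverting demand: P = 52.5 − 5Q.
With 4 symmetric Cournot firms, each firm's FOC gives 52.5 − 25q = 32, so q = 0.82, Q = 4·0.82 = 3.28, and P = 36.1.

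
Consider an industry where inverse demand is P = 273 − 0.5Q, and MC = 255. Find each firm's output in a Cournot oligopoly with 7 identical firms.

With 7 symmetric Cournot firms, each firm's FOC gives 273 − 4q = 255, so q = 4.5, Q = 7·4.5 = 31.5, and P = 257.25.

q_i = 4.5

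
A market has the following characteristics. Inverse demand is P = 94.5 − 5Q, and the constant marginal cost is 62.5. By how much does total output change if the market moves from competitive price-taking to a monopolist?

Under competition P = MC = 62.5, so Q = (94.5 − 62.5)/5 = 6.4.
The monopolist equates marginal revenue to marginal cost: 94.5 − 10Q = 62.5, so Q = 3.2. From demand, P = 78.5.
Change in total output: 3.2 − 6.4 = −3.2.

Total output falls by 3.2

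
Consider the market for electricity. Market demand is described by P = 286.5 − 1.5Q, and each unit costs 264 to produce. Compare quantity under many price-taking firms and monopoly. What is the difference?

Under competition P = MC = 264, so Q = (286.5 − 264)/1.5 = 15.
Monopoly sets MR = MC: 286.5 − 3Q = 264 ⇒ Q = 7.5, P = 286.5 − 1.5·7.5 = 275.25.
Change in quantity: 7.5 − 15 = −7.5.

Quantity falls by 7.5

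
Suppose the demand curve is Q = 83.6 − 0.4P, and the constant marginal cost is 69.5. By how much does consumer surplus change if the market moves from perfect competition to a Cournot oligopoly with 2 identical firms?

Inverting demand: P = 209 − 2.5Q.
Competitive firms price at marginal cost: P = 69.5, giving Q = 55.8.
CS = ½·(209 − 69.5)·55.8 = 3892.05.
In a 2-firm Cournot equilibrium, symmetry and the first-order condition give q = (209 − 69.5)/(7.5) = 18.6. So Q = 37.2 and P = 116.
CS = ½·(209 − 116)·37.2 = 1729.8.
Change in consumer surplus: 1729.8 − 3892.05 = −2162.25.

CS falls by 2162.25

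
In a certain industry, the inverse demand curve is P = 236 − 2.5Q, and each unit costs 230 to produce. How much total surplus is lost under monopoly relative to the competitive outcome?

DWL = 1.8

Under competition P = MC = 230, so Q = (236 − 230)/2.5 = 2.4.
A monopolist chooses Q where MR = MC. MR = 236 − 5Q; setting this equal to 230 gives Q = 1.2 and P = 233.
DWL is the triangle between Q = 1.2 and Q = 2.4: ½·(2.4 − 1.2)·(233 − 230) = 1.8.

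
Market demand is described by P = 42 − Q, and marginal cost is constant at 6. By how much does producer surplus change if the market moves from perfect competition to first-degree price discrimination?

Under competition P = MC = 6, so Q = (42 − 6)/1 = 36.
PS = (6 − 6)·36 = 0.
With perfect price discrimination, output is the efficient level Q = 36 (where demand meets MC), but every buyer pays their willingness to pay: CS = 0 and PS = total surplus.
PS = ½·(42 − 6)·36 = 648.
Change in producer surplus: 648 − 0 = 648.

Producer surplus rises by 648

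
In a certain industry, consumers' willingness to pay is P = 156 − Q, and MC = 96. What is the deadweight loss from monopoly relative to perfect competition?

DWL = 450

Competitive firms price at marginal cost: P = 96, giving Q = 60.
Monopoly sets MR = MC: 156 − 2Q = 96 ⇒ Q = 30, P = 156 − 30 = 126.
DWL is the triangle between Q = 30 and Q = 60: ½·(60 − 30)·(126 − 96) = 450.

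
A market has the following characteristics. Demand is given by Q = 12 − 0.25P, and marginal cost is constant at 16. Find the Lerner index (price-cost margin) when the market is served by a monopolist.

Inverting demand: P = 48 − 4Q.
The monopolist equates marginal revenue to marginal cost: 48 − 8Q = 16, so Q = 4. From demand, P = 32.
Lerner index = (P − MC)/P = (32 − 16)/32 = 0.5.

Lerner index = 0.5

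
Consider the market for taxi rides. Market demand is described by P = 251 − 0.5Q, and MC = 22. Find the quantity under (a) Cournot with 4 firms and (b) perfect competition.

Cournot with 4 identical firms: the symmetric best-response condition is 251 − 2.5q = 22. Each firm produces q = 91.6, total output Q = 366.4, price P = 67.8.
Perfect competition: P = MC = 22, so 251 − 0.5Q = 22 and Q = 458.

Cournot: Q = 366.4; Competition: Q = 458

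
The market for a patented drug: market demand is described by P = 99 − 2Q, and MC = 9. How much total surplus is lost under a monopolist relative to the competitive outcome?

Perfect competition: P = MC = 9, so 99 − 2Q = 9 and Q = 45.
A monopolist chooses Q where MR = MC. MR = 99 − 4Q; setting this equal to 9 gives Q = 22.5 and P = 54.
DWL is the triangle between Q = 22.5 and Q = 45: ½·(45 − 22.5)·(54 − 9) = 506.25.

DWL = 506.25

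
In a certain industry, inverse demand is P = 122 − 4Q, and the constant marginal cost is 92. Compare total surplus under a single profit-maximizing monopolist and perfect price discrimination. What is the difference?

A monopolist chooses Q where MR = MC. MR = 122 − 8Q; setting this equal to 92 gives Q = 3.75 and P = 107.
CS = ½·(122 − 107)·3.75 = 28.125; PS = (107 − 92)·3.75 = 56.25; TS = 84.375.
With perfect price discrimination, output is the efficient level Q = 7.5 (where demand meets MC), but every buyer pays their willingness to pay: CS = 0 and PS = total surplus.
TS = 112.5 (equal to competitive TS).
Change in total surplus: 112.5 − 84.375 = 28.125.

Total surplus rises by 28.125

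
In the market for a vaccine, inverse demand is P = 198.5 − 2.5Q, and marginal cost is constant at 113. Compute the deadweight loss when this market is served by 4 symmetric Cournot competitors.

DWL = 58.482

Competitive firms price at marginal cost: P = 113, giving Q = 34.2.
In a 4-firm Cournot equilibrium, symmetry and the first-order condition give q = (198.5 − 113)/(12.5) = 6.84. So Q = 27.36 and P = 130.1.
DWL is the triangle between Q = 27.36 and Q = 34.2: ½·(34.2 − 27.36)·(130.1 − 113) = 58.482.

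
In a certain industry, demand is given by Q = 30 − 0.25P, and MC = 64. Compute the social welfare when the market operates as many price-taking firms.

Inverting demand: P = 120 − 4Q.
Perfect competition: P = MC = 64, so 120 − 4Q = 64 and Q = 14.
CS = ½·(120 − 64)·14 = 392; PS = (64 − 64)·14 = 0; TS = 392.

TS = 392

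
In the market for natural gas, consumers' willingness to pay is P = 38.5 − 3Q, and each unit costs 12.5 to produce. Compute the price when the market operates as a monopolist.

A monopolist chooses Q where MR = MC. MR = 38.5 − 6Q; setting this equal to 12.5 gives Q = 13/3 and P = 25.5.

P = 25.5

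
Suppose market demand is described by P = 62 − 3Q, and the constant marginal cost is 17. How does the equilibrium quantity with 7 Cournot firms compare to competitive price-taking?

Cournot: Q = 13.125; Competition: Q = 15

With 7 symmetric Cournot firms, each firm's FOC gives 62 − 24q = 17, so q = 1.875, Q = 7·1.875 = 13.125, and P = 22.625.
Perfect competition: P = MC = 17, so 62 − 3Q = 17 and Q = 15.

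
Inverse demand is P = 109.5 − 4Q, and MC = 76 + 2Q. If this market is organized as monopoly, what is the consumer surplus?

A monopolist chooses Q where MR = MC. MR = 109.5 − 8Q; setting this equal to 76 + 2Q gives Q = 3.35 and P = 96.1.
CS = ½·(109.5 − 96.1)·3.35 = 22.445.

CS = 22.445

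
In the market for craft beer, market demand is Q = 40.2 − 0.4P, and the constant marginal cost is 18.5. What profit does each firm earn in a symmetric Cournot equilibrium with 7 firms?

π_i = 42.025

Inverting demand: P = 100.5 − 2.5Q.
Cournot with 7 identical firms: the symmetric best-response condition is 100.5 − 20q = 18.5. Each firm produces q = 4.1, total output Q = 28.7, price P = 28.75.
Each firm's profit = (28.75 − 18.5)·4.1 = 42.025.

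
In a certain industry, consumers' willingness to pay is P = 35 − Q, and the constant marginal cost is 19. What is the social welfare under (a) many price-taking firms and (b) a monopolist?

Perfect competition: P = MC = 19, so 35 − Q = 19 and Q = 16.
CS = ½·(35 − 19)·16 = 128; PS = (19 − 19)·16 = 0; TS = 128.
Monopoly sets MR = MC: 35 − 2Q = 19 ⇒ Q = 8, P = 35 − 8 = 27.
CS = ½·(35 − 27)·8 = 32; PS = (27 − 19)·8 = 64; TS = 96.

Competition: TS = 128; Monopoly: TS = 96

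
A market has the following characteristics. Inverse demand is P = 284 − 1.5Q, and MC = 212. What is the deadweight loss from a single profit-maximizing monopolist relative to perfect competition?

DWL = 432

Perfect competition: P = MC = 212, so 284 − 1.5Q = 212 and Q = 48.
A monopolist chooses Q where MR = MC. MR = 284 − 3Q; setting this equal to 212 gives Q = 24 and P = 248.
DWL is the triangle between Q = 24 and Q = 48: ½·(48 − 24)·(248 − 212) = 432.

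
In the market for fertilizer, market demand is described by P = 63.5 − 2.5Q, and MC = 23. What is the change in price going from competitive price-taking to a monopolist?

Competitive firms price at marginal cost: P = 23, giving Q = 16.2.
The monopolist equates marginal revenue to marginal cost: 63.5 − 5Q = 23, so Q = 8.1. From demand, P = 43.25.
Change in price: 43.25 − 23 = 20.25.

Price rises by 20.25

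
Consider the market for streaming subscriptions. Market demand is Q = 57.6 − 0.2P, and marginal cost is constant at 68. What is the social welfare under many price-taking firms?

Inverting demand: P = 288 − 5Q.
Competitive firms price at marginal cost: P = 68, giving Q = 44.
CS = ½·(288 − 68)·44 = 4840; PS = (68 − 68)·44 = 0; TS = 4840.

TS = 4840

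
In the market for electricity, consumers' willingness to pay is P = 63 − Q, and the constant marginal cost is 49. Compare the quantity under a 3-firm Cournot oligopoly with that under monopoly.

Cournot: Q = 10.5; Monopoly: Q = 7

Cournot with 3 identical firms: the symmetric best-response condition is 63 − 4q = 49. Each firm produces q = 3.5, total output Q = 10.5, price P = 52.5.
A monopolist chooses Q where MR = MC. MR = 63 − 2Q; setting this equal to 49 gives Q = 7 and P = 56.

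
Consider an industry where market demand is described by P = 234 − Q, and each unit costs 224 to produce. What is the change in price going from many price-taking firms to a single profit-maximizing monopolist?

Under competition P = MC = 224, so Q = (234 − 224)/1 = 10.
Monopoly sets MR = MC: 234 − 2Q = 224 ⇒ Q = 5, P = 234 − 5 = 229.
Change in price: 229 − 224 = 5.

P rises by 5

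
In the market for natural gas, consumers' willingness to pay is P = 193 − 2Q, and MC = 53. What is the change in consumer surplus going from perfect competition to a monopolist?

Consumer surplus falls by 3675

Competitive firms price at marginal cost: P = 53, giving Q = 70.
CS = ½·(193 − 53)·70 = 4900.
The monopolist equates marginal revenue to marginal cost: 193 − 4Q = 53, so Q = 35. From demand, P = 123.
CS = ½·(193 − 123)·35 = 1225.
Change in consumer surplus: 1225 − 4900 = −3675.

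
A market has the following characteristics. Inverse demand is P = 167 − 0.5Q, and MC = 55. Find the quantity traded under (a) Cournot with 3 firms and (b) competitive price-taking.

Cournot: Q = 168; Competition: Q = 224

With 3 symmetric Cournot firms, each firm's FOC gives 167 − 2q = 55, so q = 56, Q = 3·56 = 168, and P = 83.
Perfect competition: P = MC = 55, so 167 − 0.5Q = 55 and Q = 224.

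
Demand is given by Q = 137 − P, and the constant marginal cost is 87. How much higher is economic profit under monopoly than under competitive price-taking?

Economic profit rises by 625

Inverting demand: P = 137 − Q.
Perfect competition: P = MC = 87, so 137 − Q = 87 and Q = 50.
Profit = (87 − 87)·50 = 0.
Monopoly sets MR = MC: 137 − 2Q = 87 ⇒ Q = 25, P = 137 − 25 = 112.
Profit = (112 − 87)·25 = 625.
Change in economic profit: 625 − 0 = 625.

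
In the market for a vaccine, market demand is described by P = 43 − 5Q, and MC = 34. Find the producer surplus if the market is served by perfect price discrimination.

A perfectly discriminating monopolist sells every unit with P(Q) ≥ MC(Q), so output equals the competitive quantity Q = 1.8. Each buyer pays their reservation price, so CS = 0 and the firm captures all surplus.
PS = ½·(43 − 34)·1.8 = 8.1.

PS = 8.1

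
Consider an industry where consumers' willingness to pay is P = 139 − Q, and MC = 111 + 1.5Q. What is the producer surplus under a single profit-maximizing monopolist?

The monopolist equates marginal revenue to marginal cost: 139 − 2Q = 111 + 1.5Q, so Q = 8. From demand, P = 131.
PS = P·Q − VC(Q) = 131·8 − (111·8 + ½·1.5·8²) = 112.

PS = 112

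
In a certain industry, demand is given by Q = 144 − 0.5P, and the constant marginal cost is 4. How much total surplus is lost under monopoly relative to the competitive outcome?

DWL = 5041

Inverting demand: P = 288 − 2Q.
Competitive firms price at marginal cost: P = 4, giving Q = 142.
A monopolist chooses Q where MR = MC. MR = 288 − 4Q; setting this equal to 4 gives Q = 71 and P = 146.
DWL is the triangle between Q = 71 and Q = 142: ½·(142 − 71)·(146 − 4) = 5041.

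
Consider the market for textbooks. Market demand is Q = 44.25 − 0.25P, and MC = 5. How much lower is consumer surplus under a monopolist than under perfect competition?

Inverting demand: P = 177 − 4Q.
Competitive firms price at marginal cost: P = 5, giving Q = 43.
CS = ½·(177 − 5)·43 = 3698.
A monopolist chooses Q where MR = MC. MR = 177 − 8Q; setting this equal to 5 gives Q = 21.5 and P = 91.
CS = ½·(177 − 91)·21.5 = 924.5.
Change in consumer surplus: 924.5 − 3698 = −2773.5.

CS falls by 2773.5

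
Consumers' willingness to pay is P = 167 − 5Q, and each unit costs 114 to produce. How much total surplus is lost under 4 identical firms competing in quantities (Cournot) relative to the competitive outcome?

Competitive firms price at marginal cost: P = 114, giving Q = 10.6.
In a 4-firm Cournot equilibrium, symmetry and the first-order condition give q = (167 − 114)/(25) = 2.12. So Q = 8.48 and P = 124.6.
DWL is the triangle between Q = 8.48 and Q = 10.6: ½·(10.6 − 8.48)·(124.6 − 114) = 11.236.

DWL = 11.236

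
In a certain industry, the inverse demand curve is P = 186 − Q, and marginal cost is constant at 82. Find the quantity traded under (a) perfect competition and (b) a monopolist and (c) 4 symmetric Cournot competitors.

Competition: Q = 104; Monopoly: Q = 52; Cournot: Q = 83.2

Under competition P = MC = 82, so Q = (186 − 82)/1 = 104.
Monopoly sets MR = MC: 186 − 2Q = 82 ⇒ Q = 52, P = 186 − 52 = 134.
Cournot with 4 identical firms: the symmetric best-response condition is 186 − 5q = 82. Each firm produces q = 20.8, total output Q = 83.2, price P = 102.8.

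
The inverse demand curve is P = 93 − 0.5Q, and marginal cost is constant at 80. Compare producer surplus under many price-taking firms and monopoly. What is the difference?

Competitive firms price at marginal cost: P = 80, giving Q = 26.
PS = (80 − 80)·26 = 0.
A monopolist chooses Q where MR = MC. MR = 93 − Q; setting this equal to 80 gives Q = 13 and P = 86.5.
PS = (86.5 − 80)·13 = 84.5.
Change in producer surplus: 84.5 − 0 = 84.5.

Producer surplus rises by 84.5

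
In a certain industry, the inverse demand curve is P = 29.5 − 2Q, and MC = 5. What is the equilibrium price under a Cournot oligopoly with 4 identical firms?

P = 9.9

Cournot with 4 identical firms: the symmetric best-response condition is 29.5 − 10q = 5. Each firm produces q = 2.45, total output Q = 9.8, price P = 9.9.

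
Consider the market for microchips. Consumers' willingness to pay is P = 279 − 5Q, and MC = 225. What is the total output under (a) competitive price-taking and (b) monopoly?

Competition: Q = 10.8; Monopoly: Q = 5.4

Perfect competition: P = MC = 225, so 279 − 5Q = 225 and Q = 10.8.
Monopoly sets MR = MC: 279 − 10Q = 225 ⇒ Q = 5.4, P = 279 − 5·5.4 = 252.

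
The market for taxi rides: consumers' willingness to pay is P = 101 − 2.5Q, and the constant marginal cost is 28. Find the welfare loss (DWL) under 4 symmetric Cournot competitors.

Under competition P = MC = 28, so Q = (101 − 28)/2.5 = 29.2.
In a 4-firm Cournot equilibrium, symmetry and the first-order condition give q = (101 − 28)/(12.5) = 5.84. So Q = 23.36 and P = 42.6.
DWL is the triangle between Q = 23.36 and Q = 29.2: ½·(29.2 − 23.36)·(42.6 − 28) = 42.632.

DWL = 42.632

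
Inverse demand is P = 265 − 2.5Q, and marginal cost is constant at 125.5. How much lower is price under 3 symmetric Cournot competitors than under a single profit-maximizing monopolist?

The monopolist equates marginal revenue to marginal cost: 265 − 5Q = 125.5, so Q = 27.9. From demand, P = 195.25.
With 3 symmetric Cournot firms, each firm's FOC gives 265 − 10q = 125.5, so q = 13.95, Q = 3·13.95 = 41.85, and P = 160.375.
Change in price: 160.375 − 195.25 = −34.875.

Price falls by 34.875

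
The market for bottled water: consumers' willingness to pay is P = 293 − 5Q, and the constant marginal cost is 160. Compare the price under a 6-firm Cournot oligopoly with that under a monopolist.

With 6 symmetric Cournot firms, each firm's FOC gives 293 − 35q = 160, so q = 3.8, Q = 6·3.8 = 22.8, and P = 179.
A monopolist chooses Q where MR = MC. MR = 293 − 10Q; setting this equal to 160 gives Q = 13.3 and P = 226.5.

Cournot: P = 179; Monopoly: P = 226.5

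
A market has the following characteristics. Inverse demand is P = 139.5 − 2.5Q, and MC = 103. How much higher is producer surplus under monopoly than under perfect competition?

Producer surplus rises by 133.225

Perfect competition: P = MC = 103, so 139.5 − 2.5Q = 103 and Q = 14.6.
PS = (103 − 103)·14.6 = 0.
The monopolist equates marginal revenue to marginal cost: 139.5 − 5Q = 103, so Q = 7.3. From demand, P = 121.25.
PS = (121.25 − 103)·7.3 = 133.225.
Change in producer surplus: 133.225 − 0 = 133.225.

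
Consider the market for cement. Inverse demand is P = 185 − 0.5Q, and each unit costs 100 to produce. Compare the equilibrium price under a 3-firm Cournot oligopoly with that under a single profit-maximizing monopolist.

Cournot: P = 121.25; Monopoly: P = 142.5

With 3 symmetric Cournot firms, each firm's FOC gives 185 − 2q = 100, so q = 42.5, Q = 3·42.5 = 127.5, and P = 121.25.
The monopolist equates marginal revenue to marginal cost: 185 − Q = 100, so Q = 85. From demand, P = 142.5.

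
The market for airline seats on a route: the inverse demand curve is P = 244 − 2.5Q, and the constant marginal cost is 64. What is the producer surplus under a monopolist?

PS = 3240

The monopolist equates marginal revenue to marginal cost: 244 − 5Q = 64, so Q = 36. From demand, P = 154.
PS = (154 − 64)·36 = 3240.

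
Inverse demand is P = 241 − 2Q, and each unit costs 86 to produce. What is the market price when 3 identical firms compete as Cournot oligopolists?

P = 124.75

With 3 symmetric Cournot firms, each firm's FOC gives 241 − 8q = 86, so q = 19.375, Q = 3·19.375 = 58.125, and P = 124.75.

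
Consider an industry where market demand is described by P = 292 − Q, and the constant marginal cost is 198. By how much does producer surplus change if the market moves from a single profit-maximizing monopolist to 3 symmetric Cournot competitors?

Monopoly sets MR = MC: 292 − 2Q = 198 ⇒ Q = 47, P = 292 − 47 = 245.
PS = (245 − 198)·47 = 2209.
In a 3-firm Cournot equilibrium, symmetry and the first-order condition give q = (292 − 198)/(4) = 23.5. So Q = 70.5 and P = 221.5.
PS = (221.5 − 198)·70.5 = 1656.75.
Change in producer surplus: 1656.75 − 2209 = −552.25.

PS falls by 552.25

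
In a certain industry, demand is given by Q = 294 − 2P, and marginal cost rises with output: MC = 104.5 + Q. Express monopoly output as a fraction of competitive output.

Q_m/Q_c = 0.75

Inverting demand: P = 147 − 0.5Q.
Monopoly sets MR = MC: 147 − Q = 104.5 + Q ⇒ Q = 21.25, P = 147 − 0.5·21.25 = 136.375.
Under competition P = MC: 147 − 0.5Q = 104.5 + Q ⇒ Q = 85/3, P = 797/6.
Ratio Q_m/Q_c = 21.25/(85/3) = 0.75.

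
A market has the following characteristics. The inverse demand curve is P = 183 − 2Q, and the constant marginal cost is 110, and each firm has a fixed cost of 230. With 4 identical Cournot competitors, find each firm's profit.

π_i = −123.42

With 4 symmetric Cournot firms, each firm's FOC gives 183 − 10q = 110, so q = 7.3, Q = 4·7.3 = 29.2, and P = 124.6.
Each firm's profit = (124.6 − 110)·7.3 − 230 = −123.42.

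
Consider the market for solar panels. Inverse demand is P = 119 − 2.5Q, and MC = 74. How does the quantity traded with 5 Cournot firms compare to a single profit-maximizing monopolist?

Cournot with 5 identical firms: the symmetric best-response condition is 119 − 15q = 74. Each firm produces q = 3, total output Q = 15, price P = 81.5.
Monopoly sets MR = MC: 119 − 5Q = 74 ⇒ Q = 9, P = 119 − 2.5·9 = 96.5.

Cournot: Q = 15; Monopoly: Q = 9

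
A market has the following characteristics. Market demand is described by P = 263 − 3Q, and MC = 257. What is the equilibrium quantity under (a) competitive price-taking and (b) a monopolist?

Competition: Q = 2; Monopoly: Q = 1

Perfect competition: P = MC = 257, so 263 − 3Q = 257 and Q = 2.
A monopolist chooses Q where MR = MC. MR = 263 − 6Q; setting this equal to 257 gives Q = 1 and P = 260.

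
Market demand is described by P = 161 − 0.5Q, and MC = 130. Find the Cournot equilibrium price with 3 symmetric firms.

With 3 symmetric Cournot firms, each firm's FOC gives 161 − 2q = 130, so q = 15.5, Q = 3·15.5 = 46.5, and P = 137.75.

P = 137.75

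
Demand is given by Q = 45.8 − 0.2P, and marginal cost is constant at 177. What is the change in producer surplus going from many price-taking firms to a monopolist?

Inverting demand: P = 229 − 5Q.
Perfect competition: P = MC = 177, so 229 − 5Q = 177 and Q = 10.4.
PS = (177 − 177)·10.4 = 0.
Monopoly sets MR = MC: 229 − 10Q = 177 ⇒ Q = 5.2, P = 229 − 5·5.2 = 203.
PS = (203 − 177)·5.2 = 135.2.
Change in producer surplus: 135.2 − 0 = 135.2.

Producer surplus rises by 135.2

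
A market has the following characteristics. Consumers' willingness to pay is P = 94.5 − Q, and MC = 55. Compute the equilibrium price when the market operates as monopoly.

P = 74.75

A monopolist chooses Q where MR = MC. MR = 94.5 − 2Q; setting this equal to 55 gives Q = 19.75 and P = 74.75.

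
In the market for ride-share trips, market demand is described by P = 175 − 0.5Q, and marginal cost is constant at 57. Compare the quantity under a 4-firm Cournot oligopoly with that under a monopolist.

Cournot: Q = 188.8; Monopoly: Q = 118

With 4 symmetric Cournot firms, each firm's FOC gives 175 − 2.5q = 57, so q = 47.2, Q = 4·47.2 = 188.8, and P = 80.6.
Monopoly sets MR = MC: 175 − Q = 57 ⇒ Q = 118, P = 175 − 0.5·118 = 116.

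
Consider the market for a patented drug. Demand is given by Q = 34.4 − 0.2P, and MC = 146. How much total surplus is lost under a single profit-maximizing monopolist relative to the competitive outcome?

Inverting demand: P = 172 − 5Q.
Under competition P = MC = 146, so Q = (172 − 146)/5 = 5.2.
Monopoly sets MR = MC: 172 − 10Q = 146 ⇒ Q = 2.6, P = 172 − 5·2.6 = 159.
DWL is the triangle between Q = 2.6 and Q = 5.2: ½·(5.2 − 2.6)·(159 − 146) = 16.9.

DWL = 16.9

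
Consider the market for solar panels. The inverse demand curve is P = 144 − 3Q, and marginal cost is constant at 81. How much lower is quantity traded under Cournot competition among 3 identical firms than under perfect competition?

Quantity traded falls by 5.25

Under competition P = MC = 81, so Q = (144 − 81)/3 = 21.
Cournot with 3 identical firms: the symmetric best-response condition is 144 − 12q = 81. Each firm produces q = 5.25, total output Q = 15.75, price P = 96.75.
Change in quantity traded: 15.75 − 21 = −5.25.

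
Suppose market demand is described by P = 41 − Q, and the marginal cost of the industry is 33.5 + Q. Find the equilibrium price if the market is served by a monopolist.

P = 38.5

A monopolist chooses Q where MR = MC. MR = 41 − 2Q; setting this equal to 33.5 + Q gives Q = 2.5 and P = 38.5.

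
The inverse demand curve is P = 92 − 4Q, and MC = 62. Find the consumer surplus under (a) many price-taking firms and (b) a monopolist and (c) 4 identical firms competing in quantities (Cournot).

Competition: CS = 112.5; Monopoly: CS = 28.125; Cournot: CS = 72

Perfect competition: P = MC = 62, so 92 − 4Q = 62 and Q = 7.5.
CS = ½·(92 − 62)·7.5 = 112.5.
The monopolist equates marginal revenue to marginal cost: 92 − 8Q = 62, so Q = 3.75. From demand, P = 77.
CS = ½·(92 − 77)·3.75 = 28.125.
Cournot with 4 identical firms: the symmetric best-response condition is 92 − 20q = 62. Each firm produces q = 1.5, total output Q = 6, price P = 68.
CS = ½·(92 − 68)·6 = 72.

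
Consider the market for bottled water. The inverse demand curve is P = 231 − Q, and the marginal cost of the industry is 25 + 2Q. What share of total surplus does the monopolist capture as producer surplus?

The monopolist equates marginal revenue to marginal cost: 231 − 2Q = 25 + 2Q, so Q = 51.5. From demand, P = 179.5.
CS = ½·(231 − 179.5)·51.5 = 1326.125.
PS = P·Q − VC(Q) = 179.5·51.5 − (25·51.5 + ½·2·51.5²) = 5304.5.
Share captured = PS/TS = 5304.5/6630.625 = 0.8.

PS/TS = 0.8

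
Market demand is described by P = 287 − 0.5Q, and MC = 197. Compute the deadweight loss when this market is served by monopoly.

Competitive firms price at marginal cost: P = 197, giving Q = 180.
The monopolist equates marginal revenue to marginal cost: 287 − Q = 197, so Q = 90. From demand, P = 242.
DWL is the triangle between Q = 90 and Q = 180: ½·(180 − 90)·(242 − 197) = 2025.

DWL = 2025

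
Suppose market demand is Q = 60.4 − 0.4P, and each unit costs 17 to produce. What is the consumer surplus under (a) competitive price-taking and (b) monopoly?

Inverting demand: P = 151 − 2.5Q.
Perfect competition: P = MC = 17, so 151 − 2.5Q = 17 and Q = 53.6.
CS = ½·(151 − 17)·53.6 = 3591.2.
Monopoly sets MR = MC: 151 − 5Q = 17 ⇒ Q = 26.8, P = 151 − 2.5·26.8 = 84.
CS = ½·(151 − 84)·26.8 = 897.8.

Competition: CS = 3591.2; Monopoly: CS = 897.8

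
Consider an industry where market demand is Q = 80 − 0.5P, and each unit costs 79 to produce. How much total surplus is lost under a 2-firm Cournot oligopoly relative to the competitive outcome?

DWL = 182.25

Inverting demand: P = 160 − 2Q.
Under competition P = MC = 79, so Q = (160 − 79)/2 = 40.5.
Cournot with 2 identical firms: the symmetric best-response condition is 160 − 6q = 79. Each firm produces q = 13.5, total output Q = 27, price P = 106.
DWL is the triangle between Q = 27 and Q = 40.5: ½·(40.5 − 27)·(106 − 79) = 182.25.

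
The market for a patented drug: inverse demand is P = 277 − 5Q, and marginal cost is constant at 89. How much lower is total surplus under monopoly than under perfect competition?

TS falls by 883.6

Perfect competition: P = MC = 89, so 277 − 5Q = 89 and Q = 37.6.
CS = ½·(277 − 89)·37.6 = 3534.4; PS = (89 − 89)·37.6 = 0; TS = 3534.4.
The monopolist equates marginal revenue to marginal cost: 277 − 10Q = 89, so Q = 18.8. From demand, P = 183.
CS = ½·(277 − 183)·18.8 = 883.6; PS = (183 − 89)·18.8 = 1767.2; TS = 2650.8.
Change in total surplus: 2650.8 − 3534.4 = −883.6.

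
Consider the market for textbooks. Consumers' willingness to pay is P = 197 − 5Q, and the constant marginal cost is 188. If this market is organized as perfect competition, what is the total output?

Q = 1.8

Competitive firms price at marginal cost: P = 188, giving Q = 1.8.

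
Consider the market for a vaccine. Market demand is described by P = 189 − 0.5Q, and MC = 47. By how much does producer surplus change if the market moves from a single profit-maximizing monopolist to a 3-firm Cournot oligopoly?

PS falls by 2520.5

The monopolist equates marginal revenue to marginal cost: 189 − Q = 47, so Q = 142. From demand, P = 118.
PS = (118 − 47)·142 = 10082.
With 3 symmetric Cournot firms, each firm's FOC gives 189 − 2q = 47, so q = 71, Q = 3·71 = 213, and P = 82.5.
PS = (82.5 − 47)·213 = 7561.5.
Change in producer surplus: 7561.5 − 10082 = −2520.5.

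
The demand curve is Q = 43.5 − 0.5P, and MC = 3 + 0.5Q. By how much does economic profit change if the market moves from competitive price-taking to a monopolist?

π rises by 501.76

Inverting demand: P = 87 − 2Q.
Competitive equilibrium sets price equal to marginal cost: 87 − 2Q = 3 + 0.5Q, so Q = 33.6 and P = 19.8.
Profit = 19.8·33.6 − (3·33.6 + ½·0.5·33.6²) = 282.24.
Monopoly sets MR = MC: 87 − 4Q = 3 + 0.5Q ⇒ Q = 56/3, P = 87 − 2·56/3 = 149/3.
Profit = 149/3·56/3 − (3·56/3 + ½·0.5·(56/3)²) = 784.
Change in economic profit: 784 − 282.24 = 501.76.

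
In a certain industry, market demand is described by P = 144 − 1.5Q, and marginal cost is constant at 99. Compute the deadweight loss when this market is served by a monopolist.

DWL = 168.75

Perfect competition: P = MC = 99, so 144 − 1.5Q = 99 and Q = 30.
A monopolist chooses Q where MR = MC. MR = 144 − 3Q; setting this equal to 99 gives Q = 15 and P = 121.5.
DWL is the triangle between Q = 15 and Q = 30: ½·(30 − 15)·(121.5 − 99) = 168.75.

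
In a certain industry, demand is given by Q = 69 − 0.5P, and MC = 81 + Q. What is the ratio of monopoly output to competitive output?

Q_m/Q_c = 0.6

Inverting demand: P = 138 − 2Q.
Monopoly sets MR = MC: 138 − 4Q = 81 + Q ⇒ Q = 11.4, P = 138 − 2·11.4 = 115.2.
Under competition P = MC: 138 − 2Q = 81 + Q ⇒ Q = 19, P = 100.
Ratio Q_m/Q_c = 11.4/19 = 0.6.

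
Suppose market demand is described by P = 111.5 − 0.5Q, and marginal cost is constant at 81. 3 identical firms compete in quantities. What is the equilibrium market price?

With 3 symmetric Cournot firms, each firm's FOC gives 111.5 − 2q = 81, so q = 15.25, Q = 3·15.25 = 45.75, and P = 88.625.

P = 88.625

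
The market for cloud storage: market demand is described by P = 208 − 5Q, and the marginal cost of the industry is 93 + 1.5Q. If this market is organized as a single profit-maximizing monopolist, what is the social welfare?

TS = 825

A monopolist chooses Q where MR = MC. MR = 208 − 10Q; setting this equal to 93 + 1.5Q gives Q = 10 and P = 158.
CS = ½·(208 − 158)·10 = 250; PS = (158·10 − 93·10 − ½·1.5·10²) = 575; TS = 825.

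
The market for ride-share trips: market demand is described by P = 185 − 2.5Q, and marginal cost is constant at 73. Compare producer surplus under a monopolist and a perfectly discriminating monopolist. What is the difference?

Monopoly sets MR = MC: 185 − 5Q = 73 ⇒ Q = 22.4, P = 185 − 2.5·22.4 = 129.
PS = (129 − 73)·22.4 = 1254.4.
A perfectly discriminating monopolist sells every unit with P(Q) ≥ MC(Q), so output equals the competitive quantity Q = 44.8. Each buyer pays their reservation price, so CS = 0 and the firm captures all surplus.
PS = ½·(185 − 73)·44.8 = 2508.8.
Change in producer surplus: 2508.8 − 1254.4 = 1254.4.

PS rises by 1254.4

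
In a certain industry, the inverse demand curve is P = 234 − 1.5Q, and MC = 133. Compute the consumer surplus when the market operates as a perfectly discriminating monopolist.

With perfect price discrimination, output is the efficient level Q = 202/3 (where demand meets MC), but every buyer pays their willingness to pay: CS = 0 and PS = total surplus.
CS = 0.

CS = 0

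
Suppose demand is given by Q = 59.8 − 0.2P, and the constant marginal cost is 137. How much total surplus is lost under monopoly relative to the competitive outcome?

DWL = 656.1

Inverting demand: P = 299 − 5Q.
Competitive firms price at marginal cost: P = 137, giving Q = 32.4.
Monopoly sets MR = MC: 299 − 10Q = 137 ⇒ Q = 16.2, P = 299 − 5·16.2 = 218.
DWL is the triangle between Q = 16.2 and Q = 32.4: ½·(32.4 − 16.2)·(218 − 137) = 656.1.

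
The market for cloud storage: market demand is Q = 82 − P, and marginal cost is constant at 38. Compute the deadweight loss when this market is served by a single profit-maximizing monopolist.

Inverting demand: P = 82 − Q.
Competitive firms price at marginal cost: P = 38, giving Q = 44.
A monopolist chooses Q where MR = MC. MR = 82 − 2Q; setting this equal to 38 gives Q = 22 and P = 60.
DWL is the triangle between Q = 22 and Q = 44: ½·(44 − 22)·(60 − 38) = 242.

DWL = 242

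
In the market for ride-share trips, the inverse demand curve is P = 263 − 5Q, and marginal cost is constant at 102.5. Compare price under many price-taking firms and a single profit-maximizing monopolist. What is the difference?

Competitive firms price at marginal cost: P = 102.5, giving Q = 32.1.
The monopolist equates marginal revenue to marginal cost: 263 − 10Q = 102.5, so Q = 16.05. From demand, P = 182.75.
Change in price: 182.75 − 102.5 = 80.25.

Price rises by 80.25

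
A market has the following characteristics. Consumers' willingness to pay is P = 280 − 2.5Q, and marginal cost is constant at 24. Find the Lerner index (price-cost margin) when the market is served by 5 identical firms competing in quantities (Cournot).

In a 5-firm Cournot equilibrium, symmetry and the first-order condition give q = (280 − 24)/(15) = 256/15. So Q = 256/3 and P = 200/3.
Lerner index = (P − MC)/P = (200/3 − 24)/(200/3) = 0.64.

Lerner index = 0.64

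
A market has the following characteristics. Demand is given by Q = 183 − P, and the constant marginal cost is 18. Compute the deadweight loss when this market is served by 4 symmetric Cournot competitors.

Inverting demand: P = 183 − Q.
Competitive firms price at marginal cost: P = 18, giving Q = 165.
In a 4-firm Cournot equilibrium, symmetry and the first-order condition give q = (183 − 18)/(5) = 33. So Q = 132 and P = 51.
DWL is the triangle between Q = 132 and Q = 165: ½·(165 − 132)·(51 − 18) = 544.5.

DWL = 544.5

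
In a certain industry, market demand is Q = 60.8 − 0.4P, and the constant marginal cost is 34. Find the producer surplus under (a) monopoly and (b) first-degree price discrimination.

Monopoly: PS = 1392.4; Perfect PD: PS = 2784.8

Inverting demand: P = 152 − 2.5Q.
A monopolist chooses Q where MR = MC. MR = 152 − 5Q; setting this equal to 34 gives Q = 23.6 and P = 93.
PS = (93 − 34)·23.6 = 1392.4.
Under first-degree price discrimination the firm charges each unit its demand price and produces up to where P = MC, i.e. Q = 47.2. Consumer surplus is zero; producer surplus equals total surplus.
PS = ½·(152 − 34)·47.2 = 2784.8.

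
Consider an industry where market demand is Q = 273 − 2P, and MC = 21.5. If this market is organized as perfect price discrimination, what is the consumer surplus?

Inverting demand: P = 136.5 − 0.5Q.
With perfect price discrimination, output is the efficient level Q = 230 (where demand meets MC), but every buyer pays their willingness to pay: CS = 0 and PS = total surplus.
CS = 0.

CS = 0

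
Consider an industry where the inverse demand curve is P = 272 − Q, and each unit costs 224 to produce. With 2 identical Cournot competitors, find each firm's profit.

In a 2-firm Cournot equilibrium, symmetry and the first-order condition give q = (272 − 224)/(3) = 16. So Q = 32 and P = 240.
Each firm's profit = (240 − 224)·16 = 256.

π_i = 256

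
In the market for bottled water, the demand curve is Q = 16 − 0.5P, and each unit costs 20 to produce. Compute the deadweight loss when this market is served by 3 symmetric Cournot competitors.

Inverting demand: P = 32 − 2Q.
Under competition P = MC = 20, so Q = (32 − 20)/2 = 6.
In a 3-firm Cournot equilibrium, symmetry and the first-order condition give q = (32 − 20)/(8) = 1.5. So Q = 4.5 and P = 23.
DWL is the triangle between Q = 4.5 and Q = 6: ½·(6 − 4.5)·(23 − 20) = 2.25.

DWL = 2.25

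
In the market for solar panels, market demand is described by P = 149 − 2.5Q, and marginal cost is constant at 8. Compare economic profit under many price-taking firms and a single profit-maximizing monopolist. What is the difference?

Competitive firms price at marginal cost: P = 8, giving Q = 56.4.
Profit = (8 − 8)·56.4 = 0.
Monopoly sets MR = MC: 149 − 5Q = 8 ⇒ Q = 28.2, P = 149 − 2.5·28.2 = 78.5.
Profit = (78.5 − 8)·28.2 = 1988.1.
Change in economic profit: 1988.1 − 0 = 1988.1.

π rises by 1988.1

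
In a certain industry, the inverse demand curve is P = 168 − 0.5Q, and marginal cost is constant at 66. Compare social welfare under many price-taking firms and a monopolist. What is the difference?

Under competition P = MC = 66, so Q = (168 − 66)/0.5 = 204.
CS = ½·(168 − 66)·204 = 10404; PS = (66 − 66)·204 = 0; TS = 10404.
The monopolist equates marginal revenue to marginal cost: 168 − Q = 66, so Q = 102. From demand, P = 117.
CS = ½·(168 − 117)·102 = 2601; PS = (117 − 66)·102 = 5202; TS = 7803.
Change in social welfare: 7803 − 10404 = −2601.

Social welfare falls by 2601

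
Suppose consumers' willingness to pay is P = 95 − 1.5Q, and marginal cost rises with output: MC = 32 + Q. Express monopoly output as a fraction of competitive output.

Monopoly sets MR = MC: 95 − 3Q = 32 + Q ⇒ Q = 15.75, P = 95 − 1.5·15.75 = 71.375.
Competitive equilibrium sets price equal to marginal cost: 95 − 1.5Q = 32 + Q, so Q = 25.2 and P = 57.2.
Ratio Q_m/Q_c = 15.75/25.2 = 0.625.

Q_m/Q_c = 0.625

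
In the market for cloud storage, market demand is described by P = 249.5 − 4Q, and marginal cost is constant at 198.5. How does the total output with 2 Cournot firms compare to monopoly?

With 2 symmetric Cournot firms, each firm's FOC gives 249.5 − 12q = 198.5, so q = 4.25, Q = 2·4.25 = 8.5, and P = 215.5.
Monopoly sets MR = MC: 249.5 − 8Q = 198.5 ⇒ Q = 6.375, P = 249.5 − 4·6.375 = 224.

Cournot: Q = 8.5; Monopoly: Q = 6.375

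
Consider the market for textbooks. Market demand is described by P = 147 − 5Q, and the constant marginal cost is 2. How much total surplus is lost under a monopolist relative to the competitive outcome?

Under competition P = MC = 2, so Q = (147 − 2)/5 = 29.
A monopolist chooses Q where MR = MC. MR = 147 − 10Q; setting this equal to 2 gives Q = 14.5 and P = 74.5.
DWL is the triangle between Q = 14.5 and Q = 29: ½·(29 − 14.5)·(74.5 − 2) = 525.625.

DWL = 525.625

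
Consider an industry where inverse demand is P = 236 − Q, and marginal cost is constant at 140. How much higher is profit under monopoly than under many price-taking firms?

Competitive firms price at marginal cost: P = 140, giving Q = 96.
Profit = (140 − 140)·96 = 0.
A monopolist chooses Q where MR = MC. MR = 236 − 2Q; setting this equal to 140 gives Q = 48 and P = 188.
Profit = (188 − 140)·48 = 2304.
Change in profit: 2304 − 0 = 2304.

π rises by 2304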